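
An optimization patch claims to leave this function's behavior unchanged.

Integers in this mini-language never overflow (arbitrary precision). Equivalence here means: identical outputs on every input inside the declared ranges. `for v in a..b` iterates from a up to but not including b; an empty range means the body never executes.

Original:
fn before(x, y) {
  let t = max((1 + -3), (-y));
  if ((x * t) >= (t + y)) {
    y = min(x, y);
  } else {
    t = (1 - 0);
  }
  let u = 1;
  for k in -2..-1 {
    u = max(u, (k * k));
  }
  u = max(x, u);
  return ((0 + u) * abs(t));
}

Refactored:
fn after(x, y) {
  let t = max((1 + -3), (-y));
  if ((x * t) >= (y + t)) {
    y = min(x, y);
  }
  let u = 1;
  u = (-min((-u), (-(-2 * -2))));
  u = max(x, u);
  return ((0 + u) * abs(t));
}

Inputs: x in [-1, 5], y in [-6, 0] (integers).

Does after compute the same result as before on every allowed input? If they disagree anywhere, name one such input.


Input x=-1, y=-6: 4 from before versus 24 from after.
verdict: not equivalent; witness: x=-1, y=-6


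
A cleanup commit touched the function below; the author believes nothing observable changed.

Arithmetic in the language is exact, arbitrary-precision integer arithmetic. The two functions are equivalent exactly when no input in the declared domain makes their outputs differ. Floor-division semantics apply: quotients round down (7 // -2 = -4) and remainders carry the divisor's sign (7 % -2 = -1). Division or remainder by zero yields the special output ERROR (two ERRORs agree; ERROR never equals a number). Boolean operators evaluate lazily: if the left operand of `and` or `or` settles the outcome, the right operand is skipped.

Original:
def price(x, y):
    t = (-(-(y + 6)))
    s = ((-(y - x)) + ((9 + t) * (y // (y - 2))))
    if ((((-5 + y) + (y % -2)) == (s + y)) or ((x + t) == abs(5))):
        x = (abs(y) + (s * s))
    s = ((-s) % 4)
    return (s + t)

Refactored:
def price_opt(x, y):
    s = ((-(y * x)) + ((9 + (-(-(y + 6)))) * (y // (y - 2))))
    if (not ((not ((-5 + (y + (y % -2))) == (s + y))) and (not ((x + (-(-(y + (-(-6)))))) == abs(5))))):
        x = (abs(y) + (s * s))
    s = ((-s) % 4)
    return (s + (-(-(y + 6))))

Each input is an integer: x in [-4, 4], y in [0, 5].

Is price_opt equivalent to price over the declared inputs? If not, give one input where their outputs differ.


These are not equivalent — on x=-4, y=1 the outputs split (8 vs 7).
price: t = 7; s = -21; ((((-5 + y) + (y % -2)) == (s + y)) or ((x + t) == abs(5))) -> false; s = 1; return 8
price_opt: s = -12; (not ((not ((-5 + (y + (y % -2))) == (s + y))) and (not ((x + (-(-(y + (-(-6)))))) == abs(5))))) -> false; s = 0; return 7
verdict: not equivalent; witness: x=-4, y=1


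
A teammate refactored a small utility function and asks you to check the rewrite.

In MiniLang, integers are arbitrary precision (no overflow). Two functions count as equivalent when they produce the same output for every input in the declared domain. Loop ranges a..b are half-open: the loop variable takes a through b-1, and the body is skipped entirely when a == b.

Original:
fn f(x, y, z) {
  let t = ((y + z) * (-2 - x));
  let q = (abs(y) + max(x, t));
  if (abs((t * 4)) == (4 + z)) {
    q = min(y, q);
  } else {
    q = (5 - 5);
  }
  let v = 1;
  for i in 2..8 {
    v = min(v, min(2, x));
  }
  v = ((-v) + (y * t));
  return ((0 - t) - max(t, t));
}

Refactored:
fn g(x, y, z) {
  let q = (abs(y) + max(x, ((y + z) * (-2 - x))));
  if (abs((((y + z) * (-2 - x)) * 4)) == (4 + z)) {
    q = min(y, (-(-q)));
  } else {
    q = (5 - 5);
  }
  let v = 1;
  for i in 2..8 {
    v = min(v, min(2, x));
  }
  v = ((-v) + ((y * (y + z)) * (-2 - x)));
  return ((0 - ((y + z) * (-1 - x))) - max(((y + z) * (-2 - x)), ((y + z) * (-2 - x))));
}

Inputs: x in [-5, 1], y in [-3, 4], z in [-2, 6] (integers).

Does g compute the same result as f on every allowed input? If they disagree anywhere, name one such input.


Evaluate both at x=-5, y=-3, z=-2.
f: t = -15; q = -2; (abs((t * 4)) == (4 + z)) -> false; q = 0; v = 1; [i=2]; v = -5; [i=3]; v = -5; [i=4]; v = -5; [i=5]; v = -5; [i=6]; v = -5; [i=7]; v = -5; v = 50; return 30
g: q = -2; (abs((((y + z) * (-2 - x)) * 4)) == (4 + z)) -> false; q = 0; v = 1; [i=2]; v = -5; [i=3]; v = -5; [i=4]; v = -5; [i=5]; v = -5; [i=6]; v = -5; [i=7]; v = -5; v = 50; return 35
30 against 35: the behavior changed.
verdict: not equivalent; witness: x=-5, y=-3, z=-2


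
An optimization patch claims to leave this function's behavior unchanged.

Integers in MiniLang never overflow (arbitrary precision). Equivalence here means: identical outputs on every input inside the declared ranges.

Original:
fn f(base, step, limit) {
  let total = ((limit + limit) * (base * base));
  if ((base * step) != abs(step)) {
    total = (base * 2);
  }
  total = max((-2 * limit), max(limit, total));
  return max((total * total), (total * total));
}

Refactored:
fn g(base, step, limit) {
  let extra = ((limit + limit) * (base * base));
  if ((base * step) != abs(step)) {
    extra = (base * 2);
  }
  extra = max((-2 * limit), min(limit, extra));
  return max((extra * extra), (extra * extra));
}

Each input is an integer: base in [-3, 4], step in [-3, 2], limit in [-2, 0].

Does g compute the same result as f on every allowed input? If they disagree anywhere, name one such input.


Evaluate both at base=1, step=-3, limit=0.
f: total becomes 0; next ((base * step) != abs(step)) evaluates to true; next total becomes 2; next total becomes 2; next final value 4
g: extra becomes 0; next ((base * step) != abs(step)) evaluates to true; next extra becomes 2; next extra becomes 0; next final value 0
4 and 0 differ, so these are not the same function on this domain.
verdict: not equivalent; witness: base=1, step=-3, limit=0


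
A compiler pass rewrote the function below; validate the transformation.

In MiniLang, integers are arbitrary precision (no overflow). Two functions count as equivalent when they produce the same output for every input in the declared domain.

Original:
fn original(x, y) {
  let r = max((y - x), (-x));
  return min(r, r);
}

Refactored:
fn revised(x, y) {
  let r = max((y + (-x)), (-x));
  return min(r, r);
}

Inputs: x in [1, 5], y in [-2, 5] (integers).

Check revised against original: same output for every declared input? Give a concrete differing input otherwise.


Equivalent — the differences include arithmetic usage differs, yet no declared input distinguishes the two.
Tracing x=2, y=-2: original: r := -2 | result -2 | revised: r := -2 | result -2 — matching result -2.
Sweeping the whole domain (40 inputs) finds no disagreement.
verdict: equivalent


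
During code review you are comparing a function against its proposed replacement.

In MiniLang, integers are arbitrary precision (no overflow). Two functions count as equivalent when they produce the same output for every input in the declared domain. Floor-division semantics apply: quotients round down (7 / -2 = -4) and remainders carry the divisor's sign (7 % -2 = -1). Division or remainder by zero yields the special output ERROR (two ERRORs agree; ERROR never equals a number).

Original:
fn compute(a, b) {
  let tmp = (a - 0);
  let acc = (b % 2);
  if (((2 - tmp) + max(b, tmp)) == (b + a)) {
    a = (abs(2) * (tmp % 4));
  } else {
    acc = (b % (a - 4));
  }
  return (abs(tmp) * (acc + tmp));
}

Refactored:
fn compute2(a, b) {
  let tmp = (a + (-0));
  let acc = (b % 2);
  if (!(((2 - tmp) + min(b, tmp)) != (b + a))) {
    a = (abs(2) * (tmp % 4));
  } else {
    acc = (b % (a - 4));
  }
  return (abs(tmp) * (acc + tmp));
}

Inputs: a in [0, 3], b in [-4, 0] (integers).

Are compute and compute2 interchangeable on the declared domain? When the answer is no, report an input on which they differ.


There is a counterexample at a=1, b=-4: 0 on one side, 1 on the other.
compute: tmp := 1 | acc := 0 | (((2 - tmp) + max(b, tmp)) == (b + a)): false | acc := -1 | result 0
compute2: tmp := 1 | acc := 0 | (!(((2 - tmp) + min(b, tmp)) != (b + a))): true | a := 2 | result 1
verdict: not equivalent; witness: a=1, b=-4


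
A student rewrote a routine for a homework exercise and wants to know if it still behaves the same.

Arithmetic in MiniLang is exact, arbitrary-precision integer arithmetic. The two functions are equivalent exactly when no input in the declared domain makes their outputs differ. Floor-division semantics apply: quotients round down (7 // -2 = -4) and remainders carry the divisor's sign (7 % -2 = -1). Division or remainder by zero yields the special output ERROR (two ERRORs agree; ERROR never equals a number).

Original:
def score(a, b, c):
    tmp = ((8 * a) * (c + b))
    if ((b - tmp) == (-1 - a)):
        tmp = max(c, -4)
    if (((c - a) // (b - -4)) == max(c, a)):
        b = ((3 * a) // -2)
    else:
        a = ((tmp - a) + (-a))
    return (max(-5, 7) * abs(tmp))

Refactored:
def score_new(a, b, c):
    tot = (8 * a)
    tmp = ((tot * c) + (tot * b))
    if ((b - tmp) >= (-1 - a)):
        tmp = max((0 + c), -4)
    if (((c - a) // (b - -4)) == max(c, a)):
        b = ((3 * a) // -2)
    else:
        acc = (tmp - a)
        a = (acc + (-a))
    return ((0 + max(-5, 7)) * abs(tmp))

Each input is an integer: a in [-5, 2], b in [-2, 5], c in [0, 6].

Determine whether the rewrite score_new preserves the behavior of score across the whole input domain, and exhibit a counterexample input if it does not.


Not equivalent: a=-5, b=-2, c=3 separates them (280 vs 21).
score: tmp=-40, then ((b - tmp) == (-1 - a)) is false, then (((c - a) // (b - -4)) == max(c, a)) is false, then a=-30, then returns 280
score_new: tot=-40, then tmp=-40, then ((b - tmp) >= (-1 - a)) is true, then tmp=3, then (((c - a) // (b - -4)) == max(c, a)) is false, then acc=8, then a=13, then returns 21
verdict: not equivalent; witness: a=-5, b=-2, c=3


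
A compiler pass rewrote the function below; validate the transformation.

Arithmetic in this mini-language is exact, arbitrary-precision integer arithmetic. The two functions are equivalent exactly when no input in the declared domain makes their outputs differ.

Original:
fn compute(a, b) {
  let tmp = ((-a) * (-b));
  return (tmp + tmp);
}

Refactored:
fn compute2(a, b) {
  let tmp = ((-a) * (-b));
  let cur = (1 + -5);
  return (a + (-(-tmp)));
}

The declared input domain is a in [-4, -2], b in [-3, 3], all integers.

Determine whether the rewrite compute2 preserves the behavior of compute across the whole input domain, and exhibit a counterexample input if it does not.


These are not equivalent — on a=-4, b=-3 the outputs split (24 vs 8).
compute: tmp := 12 | result 24
compute2: tmp := 12 | cur := -4 | result 8
verdict: not equivalent; witness: a=-4, b=-3


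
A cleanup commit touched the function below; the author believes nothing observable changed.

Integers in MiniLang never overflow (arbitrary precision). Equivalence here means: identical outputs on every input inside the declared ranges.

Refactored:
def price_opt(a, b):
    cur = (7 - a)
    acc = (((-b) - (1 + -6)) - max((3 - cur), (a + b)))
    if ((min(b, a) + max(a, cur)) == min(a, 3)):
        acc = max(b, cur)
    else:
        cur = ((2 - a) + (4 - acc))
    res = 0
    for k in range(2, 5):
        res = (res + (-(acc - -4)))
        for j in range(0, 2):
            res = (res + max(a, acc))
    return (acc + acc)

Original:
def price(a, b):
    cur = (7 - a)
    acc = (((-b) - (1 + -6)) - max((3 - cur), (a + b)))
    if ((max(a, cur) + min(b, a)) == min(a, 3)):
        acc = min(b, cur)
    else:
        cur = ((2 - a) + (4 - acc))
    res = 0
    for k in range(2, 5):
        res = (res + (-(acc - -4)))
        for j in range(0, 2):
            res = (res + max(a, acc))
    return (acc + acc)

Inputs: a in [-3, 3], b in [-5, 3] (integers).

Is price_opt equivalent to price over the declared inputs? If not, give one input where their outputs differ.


These are not equivalent — on a=1, b=-5 the outputs split (-10 vs 12).
price: cur becomes 6; next acc becomes 13; next ((max(a, cur) + min(b, a)) == min(a, 3)) evaluates to true; next acc becomes -5; next res becomes 0; next at k=2:; next res becomes 1; next at j=0:; next res becomes 2; next at j=1:; next res becomes 3; next at k=3:; next res becomes 4; next at j=0:; next res becomes 5; next at j=1:; next res becomes 6; next at k=4:; next res becomes 7; next at j=0:; next res becomes 8; next at j=1:; next res becomes 9; next final value -10
price_opt: cur becomes 6; next acc becomes 13; next ((min(b, a) + max(a, cur)) == min(a, 3)) evaluates to true; next acc becomes 6; next res becomes 0; next at k=2:; next res becomes -10; next at j=0:; next res becomes -4; next at j=1:; next res becomes 2; next at k=3:; next res becomes -8; next at j=0:; next res becomes -2; next at j=1:; next res becomes 4; next at k=4:; next res becomes -6; next at j=0:; next res becomes 0; next at j=1:; next res becomes 6; next final value 12
verdict: not equivalent; witness: a=1, b=-5


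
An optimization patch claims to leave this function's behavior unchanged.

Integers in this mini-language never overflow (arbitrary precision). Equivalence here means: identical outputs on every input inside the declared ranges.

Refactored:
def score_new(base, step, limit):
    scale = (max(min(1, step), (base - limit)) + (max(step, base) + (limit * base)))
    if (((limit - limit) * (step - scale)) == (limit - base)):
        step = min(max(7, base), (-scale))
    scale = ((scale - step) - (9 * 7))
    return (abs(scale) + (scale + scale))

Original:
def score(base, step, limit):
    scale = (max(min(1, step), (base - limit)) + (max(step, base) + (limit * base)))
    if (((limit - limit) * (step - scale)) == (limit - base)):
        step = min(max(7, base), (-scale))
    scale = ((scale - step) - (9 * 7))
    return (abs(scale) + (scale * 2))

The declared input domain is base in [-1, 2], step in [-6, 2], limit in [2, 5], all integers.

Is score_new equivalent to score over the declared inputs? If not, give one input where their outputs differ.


Although constant usage differs; arithmetic usage differs, 144/144 inputs agree.
verdict: equivalent


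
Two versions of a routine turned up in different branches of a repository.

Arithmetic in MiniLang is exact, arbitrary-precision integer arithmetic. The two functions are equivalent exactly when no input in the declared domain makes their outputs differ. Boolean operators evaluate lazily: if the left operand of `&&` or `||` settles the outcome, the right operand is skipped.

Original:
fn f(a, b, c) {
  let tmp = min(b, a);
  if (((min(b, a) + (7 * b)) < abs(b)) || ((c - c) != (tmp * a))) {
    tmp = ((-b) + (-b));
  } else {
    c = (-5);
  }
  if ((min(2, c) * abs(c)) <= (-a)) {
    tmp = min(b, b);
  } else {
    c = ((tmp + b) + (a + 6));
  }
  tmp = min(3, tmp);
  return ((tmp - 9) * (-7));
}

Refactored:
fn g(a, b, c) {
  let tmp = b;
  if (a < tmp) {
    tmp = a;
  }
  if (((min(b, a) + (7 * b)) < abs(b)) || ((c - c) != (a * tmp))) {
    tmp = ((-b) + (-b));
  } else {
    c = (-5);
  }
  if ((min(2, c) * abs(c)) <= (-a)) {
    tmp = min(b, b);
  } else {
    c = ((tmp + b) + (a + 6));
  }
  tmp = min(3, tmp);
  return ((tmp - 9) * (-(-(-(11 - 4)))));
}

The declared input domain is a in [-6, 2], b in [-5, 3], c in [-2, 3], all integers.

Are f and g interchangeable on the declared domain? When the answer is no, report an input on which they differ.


Although statement counts differ, plus arithmetic usage differs, plus min/max/abs usage differs, plus comparison usage differs, plus constant usage differs, plus branching structure differs, 486/486 inputs agree.
verdict: equivalent


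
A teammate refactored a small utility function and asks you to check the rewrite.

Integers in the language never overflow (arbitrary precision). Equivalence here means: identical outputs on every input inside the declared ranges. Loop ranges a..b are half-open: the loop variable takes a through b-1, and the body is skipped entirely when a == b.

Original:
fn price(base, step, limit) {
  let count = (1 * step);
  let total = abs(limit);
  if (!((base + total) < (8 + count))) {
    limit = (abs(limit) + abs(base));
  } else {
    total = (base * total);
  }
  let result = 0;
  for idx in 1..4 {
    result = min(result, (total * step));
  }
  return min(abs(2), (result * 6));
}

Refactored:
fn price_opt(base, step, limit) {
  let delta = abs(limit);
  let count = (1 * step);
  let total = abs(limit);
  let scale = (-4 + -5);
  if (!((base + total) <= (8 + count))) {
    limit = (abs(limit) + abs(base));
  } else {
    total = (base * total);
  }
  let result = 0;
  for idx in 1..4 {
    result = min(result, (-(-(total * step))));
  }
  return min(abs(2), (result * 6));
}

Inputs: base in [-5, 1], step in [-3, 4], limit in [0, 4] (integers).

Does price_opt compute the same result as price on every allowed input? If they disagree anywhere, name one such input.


Although `((base + total) < (8 + count))` became `((base + total) <= (8 + count))`, no input in the stated domain can expose it.
As a probe, take base=-2, step=0, limit=4: price runs count := 0 | total := 4 | (!((base + total) < (8 + count))): false | total := -8 | result := 0 | iter idx=1: | result := 0 | iter idx=2: | result := 0 | iter idx=3: | result := 0 | result 0; price_opt runs delta := 4 | count := 0 | total := 4 | scale := -9 | (!((base + total) <= (8 + count))): false | total := -8 | result := 0 | iter idx=1: | result := 0 | iter idx=2: | result := 0 | iter idx=3: | result := 0 | result 0; both end at 0.
Across all 280 domain points the two functions coincide.
verdict: equivalent


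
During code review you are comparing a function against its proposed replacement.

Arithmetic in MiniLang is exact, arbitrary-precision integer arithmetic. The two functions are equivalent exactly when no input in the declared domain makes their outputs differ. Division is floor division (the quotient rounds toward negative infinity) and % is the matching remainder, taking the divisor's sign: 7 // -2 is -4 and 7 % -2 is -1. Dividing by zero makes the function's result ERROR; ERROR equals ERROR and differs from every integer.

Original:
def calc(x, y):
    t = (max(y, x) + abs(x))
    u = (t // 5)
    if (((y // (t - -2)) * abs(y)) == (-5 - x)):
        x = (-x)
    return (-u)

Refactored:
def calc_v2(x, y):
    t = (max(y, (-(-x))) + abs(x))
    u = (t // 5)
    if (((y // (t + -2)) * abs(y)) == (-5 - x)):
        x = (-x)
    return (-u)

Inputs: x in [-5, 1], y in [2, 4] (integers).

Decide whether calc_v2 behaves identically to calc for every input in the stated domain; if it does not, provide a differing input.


These are not equivalent — on x=0, y=2 the outputs split (0 vs ERROR).
calc: t=2, then u=0, then (((y // (t - -2)) * abs(y)) == (-5 - x)) is false, then returns 0
calc_v2: t=2, then u=0, then a zero divisor aborts: ERROR
verdict: not equivalent; witness: x=0, y=2


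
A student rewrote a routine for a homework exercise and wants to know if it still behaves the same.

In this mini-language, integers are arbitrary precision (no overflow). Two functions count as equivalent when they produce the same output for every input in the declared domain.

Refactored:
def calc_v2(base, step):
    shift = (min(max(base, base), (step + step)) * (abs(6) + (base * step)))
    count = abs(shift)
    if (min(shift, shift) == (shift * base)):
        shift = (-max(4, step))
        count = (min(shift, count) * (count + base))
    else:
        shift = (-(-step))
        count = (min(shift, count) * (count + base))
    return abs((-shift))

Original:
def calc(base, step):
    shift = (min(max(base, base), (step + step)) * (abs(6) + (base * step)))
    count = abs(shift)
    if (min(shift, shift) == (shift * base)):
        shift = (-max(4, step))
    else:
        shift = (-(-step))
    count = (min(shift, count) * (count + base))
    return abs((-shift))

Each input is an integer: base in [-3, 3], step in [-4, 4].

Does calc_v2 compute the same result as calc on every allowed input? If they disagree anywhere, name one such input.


Reading the diff, among the changes: statement counts differ; also arithmetic usage differs; also min/max/abs usage differs.
One worked example (base=-3, step=-4) — calc: shift := -144 | count := 144 | (min(shift, shift) == (shift * base)): false | shift := -4 | count := -564 | result 4; calc_v2: shift := -144 | count := 144 | (min(shift, shift) == (shift * base)): false | shift := -4 | count := -564 | result 4; agreement on 4.
Sweeping the whole domain (63 inputs) finds no disagreement.
verdict: equivalent


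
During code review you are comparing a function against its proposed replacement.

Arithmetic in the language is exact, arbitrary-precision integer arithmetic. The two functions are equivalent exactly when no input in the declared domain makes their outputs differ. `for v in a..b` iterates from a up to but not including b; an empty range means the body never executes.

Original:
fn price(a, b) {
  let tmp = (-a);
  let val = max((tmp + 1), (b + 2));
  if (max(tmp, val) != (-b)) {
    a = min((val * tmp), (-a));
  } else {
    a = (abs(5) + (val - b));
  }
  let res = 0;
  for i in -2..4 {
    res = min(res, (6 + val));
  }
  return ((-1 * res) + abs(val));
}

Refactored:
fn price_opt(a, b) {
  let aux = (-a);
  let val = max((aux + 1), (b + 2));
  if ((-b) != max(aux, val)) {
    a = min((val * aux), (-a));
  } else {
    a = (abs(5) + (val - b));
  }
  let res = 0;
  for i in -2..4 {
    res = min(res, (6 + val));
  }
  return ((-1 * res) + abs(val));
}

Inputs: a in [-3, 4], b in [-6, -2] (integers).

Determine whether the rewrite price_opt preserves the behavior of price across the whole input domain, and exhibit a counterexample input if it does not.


Side by side, the visible changes include: local variable names differ.
Spot check at a=2, b=-6 — price: tmp becomes -2; next val becomes -1; next (max(tmp, val) != (-b)) evaluates to true; next a becomes -2; next res becomes 0; next at i=-2:; next res becomes 0; next at i=-1:; next res becomes 0; next at i=0:; next res becomes 0; next at i=1:; next res becomes 0; next at i=2:; next res becomes 0; next at i=3:; next res becomes 0; next final value 1. price_opt: aux becomes -2; next val becomes -1; next ((-b) != max(aux, val)) evaluates to true; next a becomes -2; next res becomes 0; next at i=-2:; next res becomes 0; next at i=-1:; next res becomes 0; next at i=0:; next res becomes 0; next at i=1:; next res becomes 0; next at i=2:; next res becomes 0; next at i=3:; next res becomes 0; next final value 1. Both give 1.
Every one of the 40 inputs gives matching results.
verdict: equivalent


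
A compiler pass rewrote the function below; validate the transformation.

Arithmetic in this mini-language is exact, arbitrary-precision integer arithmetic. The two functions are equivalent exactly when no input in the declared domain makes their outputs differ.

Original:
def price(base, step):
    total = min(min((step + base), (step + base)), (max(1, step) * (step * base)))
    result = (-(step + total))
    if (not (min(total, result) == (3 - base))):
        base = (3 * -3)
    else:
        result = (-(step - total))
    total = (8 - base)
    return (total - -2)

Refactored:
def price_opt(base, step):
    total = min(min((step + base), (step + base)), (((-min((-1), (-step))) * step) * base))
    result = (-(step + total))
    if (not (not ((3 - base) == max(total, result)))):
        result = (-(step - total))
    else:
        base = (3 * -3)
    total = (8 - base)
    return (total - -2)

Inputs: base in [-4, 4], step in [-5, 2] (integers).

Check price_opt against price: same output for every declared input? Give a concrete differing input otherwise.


Evaluate both at base=1, step=-1.
price: total becomes -1; next result becomes 2; next (not (min(total, result) == (3 - base))) evaluates to true; next base becomes -9; next total becomes 17; next final value 19
price_opt: total becomes -1; next result becomes 2; next (not (not ((3 - base) == max(total, result)))) evaluates to true; next result becomes 0; next total becomes 7; next final value 9
19 and 9 differ, so these are not the same function on this domain.
verdict: not equivalent; witness: base=1, step=-1


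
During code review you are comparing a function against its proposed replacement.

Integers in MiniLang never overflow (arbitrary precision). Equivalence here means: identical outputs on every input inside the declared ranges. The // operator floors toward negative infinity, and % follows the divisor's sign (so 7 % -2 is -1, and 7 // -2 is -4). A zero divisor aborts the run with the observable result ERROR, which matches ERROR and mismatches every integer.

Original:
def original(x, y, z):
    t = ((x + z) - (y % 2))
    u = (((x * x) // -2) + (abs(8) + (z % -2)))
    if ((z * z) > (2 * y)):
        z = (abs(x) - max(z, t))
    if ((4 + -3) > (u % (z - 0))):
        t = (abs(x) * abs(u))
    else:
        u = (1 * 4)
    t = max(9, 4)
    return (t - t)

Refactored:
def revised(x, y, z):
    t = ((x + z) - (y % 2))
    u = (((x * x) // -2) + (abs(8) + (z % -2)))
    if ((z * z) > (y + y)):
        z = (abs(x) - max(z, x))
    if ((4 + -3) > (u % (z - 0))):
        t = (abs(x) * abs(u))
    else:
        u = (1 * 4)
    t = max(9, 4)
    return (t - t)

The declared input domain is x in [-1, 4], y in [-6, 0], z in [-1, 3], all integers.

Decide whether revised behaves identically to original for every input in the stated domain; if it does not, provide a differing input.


Input x=0, y=-6, z=-1: 0 from original versus ERROR from revised.
verdict: not equivalent; witness: x=0, y=-6, z=-1


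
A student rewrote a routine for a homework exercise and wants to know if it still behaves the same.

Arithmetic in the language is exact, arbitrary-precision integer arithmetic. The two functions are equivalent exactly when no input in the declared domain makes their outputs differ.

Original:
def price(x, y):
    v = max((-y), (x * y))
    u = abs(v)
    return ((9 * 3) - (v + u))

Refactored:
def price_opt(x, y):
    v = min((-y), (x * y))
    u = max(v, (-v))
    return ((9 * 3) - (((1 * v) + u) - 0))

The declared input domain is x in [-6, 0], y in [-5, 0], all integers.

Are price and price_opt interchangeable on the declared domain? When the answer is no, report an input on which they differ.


Not equivalent: x=-6, y=-5 separates them (-33 vs 17).
price: v = 30; u = 30; return -33
price_opt: v = 5; u = 5; return 17
verdict: not equivalent; witness: x=-6, y=-5


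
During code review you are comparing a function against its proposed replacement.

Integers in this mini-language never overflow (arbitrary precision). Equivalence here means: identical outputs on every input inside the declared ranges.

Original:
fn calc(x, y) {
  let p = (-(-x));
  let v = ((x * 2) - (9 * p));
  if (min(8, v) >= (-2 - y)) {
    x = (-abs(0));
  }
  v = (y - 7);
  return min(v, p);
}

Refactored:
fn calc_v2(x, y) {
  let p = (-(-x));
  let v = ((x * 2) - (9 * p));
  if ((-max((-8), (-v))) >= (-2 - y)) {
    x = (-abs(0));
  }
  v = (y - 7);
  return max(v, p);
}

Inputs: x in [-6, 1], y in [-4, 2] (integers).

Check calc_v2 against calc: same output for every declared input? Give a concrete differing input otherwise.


Evaluate both at x=-6, y=-4.
calc: p=-6, then v=42, then (min(8, v) >= (-2 - y)) is true, then x=0, then v=-11, then returns -11
calc_v2: p=-6, then v=42, then ((-max((-8), (-v))) >= (-2 - y)) is true, then x=0, then v=-11, then returns -6
-11 vs -6 — the two versions disagree here.
verdict: not equivalent; witness: x=-6, y=-4


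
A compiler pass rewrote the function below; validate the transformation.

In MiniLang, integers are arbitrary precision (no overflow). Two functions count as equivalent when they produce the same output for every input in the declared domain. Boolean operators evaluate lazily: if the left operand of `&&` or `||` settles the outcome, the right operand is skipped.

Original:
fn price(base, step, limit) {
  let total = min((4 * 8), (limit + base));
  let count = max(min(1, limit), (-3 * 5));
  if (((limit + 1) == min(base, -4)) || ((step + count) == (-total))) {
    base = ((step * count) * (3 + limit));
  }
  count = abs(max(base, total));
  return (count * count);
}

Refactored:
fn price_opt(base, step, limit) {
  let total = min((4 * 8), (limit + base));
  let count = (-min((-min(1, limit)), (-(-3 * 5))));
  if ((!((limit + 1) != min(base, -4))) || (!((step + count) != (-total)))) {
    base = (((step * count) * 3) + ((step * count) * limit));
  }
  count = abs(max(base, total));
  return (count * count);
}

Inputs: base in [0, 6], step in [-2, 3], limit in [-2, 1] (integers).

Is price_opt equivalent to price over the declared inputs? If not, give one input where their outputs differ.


Behavior is preserved: although comparison usage differs; and min/max/abs usage differs; and arithmetic usage differs; and boolean connective usage differs, the outputs never diverge.
Tracing base=4, step=3, limit=-2: price: total := 2 | count := -2 | (((limit + 1) == min(base, -4)) || ((step + count) == (-total))): false | count := 4 | result 16 | price_opt: total := 2 | count := -2 | ((!((limit + 1) != min(base, -4))) || (!((step + count) != (-total)))): false | count := 4 | result 16 — matching result 16.
An exhaustive pass over the 168 declared inputs shows identical outputs.
verdict: equivalent


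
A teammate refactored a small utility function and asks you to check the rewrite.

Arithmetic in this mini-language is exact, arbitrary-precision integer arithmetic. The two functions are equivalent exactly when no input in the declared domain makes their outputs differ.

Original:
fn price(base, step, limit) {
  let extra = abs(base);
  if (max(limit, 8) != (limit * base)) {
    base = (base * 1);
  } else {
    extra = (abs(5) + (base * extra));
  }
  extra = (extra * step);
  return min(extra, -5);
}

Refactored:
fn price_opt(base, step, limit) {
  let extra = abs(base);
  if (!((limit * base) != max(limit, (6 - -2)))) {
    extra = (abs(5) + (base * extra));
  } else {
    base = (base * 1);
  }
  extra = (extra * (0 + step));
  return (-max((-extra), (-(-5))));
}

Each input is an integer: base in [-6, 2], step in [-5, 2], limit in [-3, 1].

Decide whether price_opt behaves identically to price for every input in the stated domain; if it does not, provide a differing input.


Comparing the listings, the differences include: constant usage differs, plus min/max/abs usage differs, plus arithmetic usage differs, plus boolean connective usage differs.
Tracing base=2, step=-1, limit=-2: price: extra := 2 | (max(limit, 8) != (limit * base)): true | base := 2 | extra := -2 | result -5 | price_opt: extra := 2 | (!((limit * base) != max(limit, (6 - -2)))): false | base := 2 | extra := -2 | result -5 — matching result -5.
Checked all 360 inputs in the declared domain: the outputs agree on every one.
verdict: equivalent


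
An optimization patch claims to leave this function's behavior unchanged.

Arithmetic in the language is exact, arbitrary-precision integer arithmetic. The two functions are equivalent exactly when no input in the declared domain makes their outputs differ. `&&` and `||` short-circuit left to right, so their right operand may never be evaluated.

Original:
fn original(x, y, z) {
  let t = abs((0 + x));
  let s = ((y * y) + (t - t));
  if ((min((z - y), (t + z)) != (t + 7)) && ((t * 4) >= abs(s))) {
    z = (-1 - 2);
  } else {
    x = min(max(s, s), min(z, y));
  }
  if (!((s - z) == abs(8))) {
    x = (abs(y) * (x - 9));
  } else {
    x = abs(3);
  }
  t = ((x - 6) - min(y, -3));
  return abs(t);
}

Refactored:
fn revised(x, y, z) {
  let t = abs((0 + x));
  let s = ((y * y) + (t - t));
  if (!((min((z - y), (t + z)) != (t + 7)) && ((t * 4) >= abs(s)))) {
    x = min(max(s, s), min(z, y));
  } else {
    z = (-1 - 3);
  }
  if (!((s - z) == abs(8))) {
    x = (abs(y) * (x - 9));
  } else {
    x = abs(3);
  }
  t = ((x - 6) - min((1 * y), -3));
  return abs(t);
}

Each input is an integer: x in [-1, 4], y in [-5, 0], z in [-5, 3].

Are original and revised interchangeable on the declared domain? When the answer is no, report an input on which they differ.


Run the pair on x=-1, y=-2, z=-5.
original: t becomes 1; next s becomes 4; next ((min((z - y), (t + z)) != (t + 7)) && ((t * 4) >= abs(s))) evaluates to true; next z becomes -3; next (!((s - z) == abs(8))) evaluates to true; next x becomes -20; next t becomes -23; next final value 23
revised: t becomes 1; next s becomes 4; next (!((min((z - y), (t + z)) != (t + 7)) && ((t * 4) >= abs(s)))) evaluates to false; next z becomes -4; next (!((s - z) == abs(8))) evaluates to false; next x becomes 3; next t becomes 0; next final value 0
23 != 0, so the rewrite changes behavior.
verdict: not equivalent; witness: x=-1, y=-2, z=-5


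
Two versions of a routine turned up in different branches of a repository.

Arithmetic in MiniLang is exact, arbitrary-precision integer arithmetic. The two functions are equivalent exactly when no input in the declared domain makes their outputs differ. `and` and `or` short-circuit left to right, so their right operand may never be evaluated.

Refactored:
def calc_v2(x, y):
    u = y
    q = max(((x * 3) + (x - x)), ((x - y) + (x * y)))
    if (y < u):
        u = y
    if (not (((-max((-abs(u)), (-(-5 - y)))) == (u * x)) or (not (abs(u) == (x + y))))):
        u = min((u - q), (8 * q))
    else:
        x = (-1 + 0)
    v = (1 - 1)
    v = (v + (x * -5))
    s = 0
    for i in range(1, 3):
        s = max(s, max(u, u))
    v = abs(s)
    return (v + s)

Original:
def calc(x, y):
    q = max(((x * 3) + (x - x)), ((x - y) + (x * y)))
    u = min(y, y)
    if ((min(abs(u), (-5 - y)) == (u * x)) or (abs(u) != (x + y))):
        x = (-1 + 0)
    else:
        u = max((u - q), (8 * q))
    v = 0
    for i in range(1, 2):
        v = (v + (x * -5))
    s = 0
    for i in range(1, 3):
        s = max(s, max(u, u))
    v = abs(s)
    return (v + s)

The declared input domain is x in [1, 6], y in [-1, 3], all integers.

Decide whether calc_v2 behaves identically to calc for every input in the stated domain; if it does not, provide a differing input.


There is a counterexample at x=2, y=-1: 96 on one side, 0 on the other.
calc: q becomes 6; next u becomes -1; next ((min(abs(u), (-5 - y)) == (u * x)) or (abs(u) != (x + y))) evaluates to false; next u becomes 48; next v becomes 0; next at i=1:; next v becomes -10; next s becomes 0; next at i=1:; next s becomes 48; next at i=2:; next s becomes 48; next v becomes 48; next final value 96
calc_v2: u becomes -1; next q becomes 6; next (y < u) evaluates to false; next (not (((-max((-abs(u)), (-(-5 - y)))) == (u * x)) or (not (abs(u) == (x + y))))) evaluates to true; next u becomes -7; next v becomes 0; next v becomes -10; next s becomes 0; next at i=1:; next s becomes 0; next at i=2:; next s becomes 0; next v becomes 0; next final value 0
verdict: not equivalent; witness: x=2, y=-1


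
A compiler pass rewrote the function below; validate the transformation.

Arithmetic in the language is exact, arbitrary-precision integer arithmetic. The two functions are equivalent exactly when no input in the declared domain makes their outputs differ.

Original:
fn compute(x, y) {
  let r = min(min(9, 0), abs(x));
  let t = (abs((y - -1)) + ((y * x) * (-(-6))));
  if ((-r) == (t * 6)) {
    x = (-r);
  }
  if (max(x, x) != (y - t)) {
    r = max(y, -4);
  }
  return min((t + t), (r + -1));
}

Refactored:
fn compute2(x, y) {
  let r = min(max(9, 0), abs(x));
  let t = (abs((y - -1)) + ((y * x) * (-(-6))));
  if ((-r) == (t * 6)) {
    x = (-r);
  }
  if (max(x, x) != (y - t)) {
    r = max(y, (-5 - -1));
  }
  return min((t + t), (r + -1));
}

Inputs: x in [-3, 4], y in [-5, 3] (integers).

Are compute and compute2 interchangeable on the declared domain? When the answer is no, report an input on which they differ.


Take x=-1, y=0.
compute: r = 0; t = 1; ((-r) == (t * 6)) -> false; (max(x, x) != (y - t)) -> false; return -1
compute2: r = 1; t = 1; ((-r) == (t * 6)) -> false; (max(x, x) != (y - t)) -> false; return 0
-1 and 0 differ, so these are not the same function on this domain.
verdict: not equivalent; witness: x=-1, y=0


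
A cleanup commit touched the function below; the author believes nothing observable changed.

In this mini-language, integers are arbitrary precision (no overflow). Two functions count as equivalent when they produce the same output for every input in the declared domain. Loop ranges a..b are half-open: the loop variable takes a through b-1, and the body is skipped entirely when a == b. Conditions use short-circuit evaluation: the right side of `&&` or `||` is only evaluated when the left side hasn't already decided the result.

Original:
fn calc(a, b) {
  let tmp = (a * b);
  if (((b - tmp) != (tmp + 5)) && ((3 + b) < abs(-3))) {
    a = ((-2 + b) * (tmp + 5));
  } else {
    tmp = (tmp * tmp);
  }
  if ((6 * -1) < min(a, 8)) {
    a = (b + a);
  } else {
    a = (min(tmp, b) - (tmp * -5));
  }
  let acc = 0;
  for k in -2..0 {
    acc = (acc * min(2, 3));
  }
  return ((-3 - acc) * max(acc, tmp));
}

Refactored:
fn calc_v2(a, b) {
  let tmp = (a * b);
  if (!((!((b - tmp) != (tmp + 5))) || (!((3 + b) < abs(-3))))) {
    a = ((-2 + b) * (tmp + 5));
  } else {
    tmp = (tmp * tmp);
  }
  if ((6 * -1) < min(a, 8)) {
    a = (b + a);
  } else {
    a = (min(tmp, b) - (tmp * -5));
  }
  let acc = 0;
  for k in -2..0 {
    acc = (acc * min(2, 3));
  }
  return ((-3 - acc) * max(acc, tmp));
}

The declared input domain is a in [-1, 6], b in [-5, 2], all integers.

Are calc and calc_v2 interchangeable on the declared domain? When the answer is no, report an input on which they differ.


Behavior is preserved: although boolean connective usage differs, the outputs never diverge.
One worked example (a=2, b=-4) — calc: tmp := -8 | (((b - tmp) != (tmp + 5)) && ((3 + b) < abs(-3))): true | a := 18 | ((6 * -1) < min(a, 8)): true | a := 14 | acc := 0 | iter k=-2: | acc := 0 | iter k=-1: | acc := 0 | result 0; calc_v2: tmp := -8 | (!((!((b - tmp) != (tmp + 5))) || (!((3 + b) < abs(-3))))): true | a := 18 | ((6 * -1) < min(a, 8)): true | a := 14 | acc := 0 | iter k=-2: | acc := 0 | iter k=-1: | acc := 0 | result 0; agreement on 0.
Sweeping the whole domain (64 inputs) finds no disagreement.
verdict: equivalent


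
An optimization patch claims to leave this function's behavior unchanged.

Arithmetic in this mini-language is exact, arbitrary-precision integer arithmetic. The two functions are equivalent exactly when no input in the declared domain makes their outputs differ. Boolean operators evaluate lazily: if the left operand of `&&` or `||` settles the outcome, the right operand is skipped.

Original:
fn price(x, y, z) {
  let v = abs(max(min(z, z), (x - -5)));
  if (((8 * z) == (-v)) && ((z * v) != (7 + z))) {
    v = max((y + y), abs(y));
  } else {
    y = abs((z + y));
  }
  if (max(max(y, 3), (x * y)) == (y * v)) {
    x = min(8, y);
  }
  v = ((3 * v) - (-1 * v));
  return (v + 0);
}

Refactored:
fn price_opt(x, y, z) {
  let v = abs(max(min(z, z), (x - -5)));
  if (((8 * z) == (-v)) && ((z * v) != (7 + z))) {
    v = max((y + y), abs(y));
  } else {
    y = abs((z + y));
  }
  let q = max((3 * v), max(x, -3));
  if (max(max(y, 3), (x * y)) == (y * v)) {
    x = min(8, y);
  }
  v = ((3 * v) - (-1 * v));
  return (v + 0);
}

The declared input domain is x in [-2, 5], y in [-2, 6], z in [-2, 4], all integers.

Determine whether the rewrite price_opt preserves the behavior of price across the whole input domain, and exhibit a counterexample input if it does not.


Equivalent — the differences include arithmetic usage differs, statement counts differ, min/max/abs usage differs, constant usage differs, local variable names differ, yet no declared input distinguishes the two.
Tracing x=-1, y=1, z=1: price: v=4, then (((8 * z) == (-v)) && ((z * v) != (7 + z))) is false, then y=2, then (max(max(y, 3), (x * y)) == (y * v)) is false, then v=16, then returns 16 | price_opt: v=4, then (((8 * z) == (-v)) && ((z * v) != (7 + z))) is false, then y=2, then q=12, then (max(max(y, 3), (x * y)) == (y * v)) is false, then v=16, then returns 16 — matching result 16.
Every one of the 504 inputs gives matching results.
verdict: equivalent


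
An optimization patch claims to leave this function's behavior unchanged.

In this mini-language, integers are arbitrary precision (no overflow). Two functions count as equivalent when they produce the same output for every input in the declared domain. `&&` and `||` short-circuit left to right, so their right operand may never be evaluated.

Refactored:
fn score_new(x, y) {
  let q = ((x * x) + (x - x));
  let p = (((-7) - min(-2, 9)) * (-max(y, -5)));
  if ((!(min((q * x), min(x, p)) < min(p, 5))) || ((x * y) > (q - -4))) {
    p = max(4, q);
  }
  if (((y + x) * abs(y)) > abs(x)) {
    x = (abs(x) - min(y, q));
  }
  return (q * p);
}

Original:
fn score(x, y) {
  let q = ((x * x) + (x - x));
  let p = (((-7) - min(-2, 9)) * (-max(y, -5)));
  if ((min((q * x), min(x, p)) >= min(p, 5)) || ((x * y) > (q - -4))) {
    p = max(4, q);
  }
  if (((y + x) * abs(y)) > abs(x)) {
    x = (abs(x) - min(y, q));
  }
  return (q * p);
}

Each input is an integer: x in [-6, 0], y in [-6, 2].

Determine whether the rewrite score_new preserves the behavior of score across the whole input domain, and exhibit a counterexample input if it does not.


The two are interchangeable: comparison usage differs; also boolean connective usage differs, and every declared input agrees.
One worked example (x=-3, y=-2) — score: q=9, then p=-10, then ((min((q * x), min(x, p)) >= min(p, 5)) || ((x * y) > (q - -4))) is false, then (((y + x) * abs(y)) > abs(x)) is false, then returns -90; score_new: q=9, then p=-10, then ((!(min((q * x), min(x, p)) < min(p, 5))) || ((x * y) > (q - -4))) is false, then (((y + x) * abs(y)) > abs(x)) is false, then returns -90; agreement on -90.
Every one of the 63 inputs gives matching results.
verdict: equivalent
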